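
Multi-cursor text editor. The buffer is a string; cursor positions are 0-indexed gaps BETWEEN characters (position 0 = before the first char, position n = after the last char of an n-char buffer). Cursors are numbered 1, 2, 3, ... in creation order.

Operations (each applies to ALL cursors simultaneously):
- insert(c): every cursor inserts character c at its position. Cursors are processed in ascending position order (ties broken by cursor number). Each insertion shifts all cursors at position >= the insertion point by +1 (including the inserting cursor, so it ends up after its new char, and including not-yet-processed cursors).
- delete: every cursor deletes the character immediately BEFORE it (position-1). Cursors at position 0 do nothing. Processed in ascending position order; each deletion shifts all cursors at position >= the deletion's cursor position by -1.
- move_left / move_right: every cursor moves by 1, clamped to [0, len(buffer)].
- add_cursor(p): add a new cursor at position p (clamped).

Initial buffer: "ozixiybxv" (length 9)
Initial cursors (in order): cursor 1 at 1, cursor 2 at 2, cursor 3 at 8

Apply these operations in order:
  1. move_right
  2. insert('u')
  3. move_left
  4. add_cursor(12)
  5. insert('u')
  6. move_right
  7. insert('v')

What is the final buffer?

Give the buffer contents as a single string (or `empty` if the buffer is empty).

After op 1 (move_right): buffer="ozixiybxv" (len 9), cursors c1@2 c2@3 c3@9, authorship .........
After op 2 (insert('u')): buffer="ozuiuxiybxvu" (len 12), cursors c1@3 c2@5 c3@12, authorship ..1.2......3
After op 3 (move_left): buffer="ozuiuxiybxvu" (len 12), cursors c1@2 c2@4 c3@11, authorship ..1.2......3
After op 4 (add_cursor(12)): buffer="ozuiuxiybxvu" (len 12), cursors c1@2 c2@4 c3@11 c4@12, authorship ..1.2......3
After op 5 (insert('u')): buffer="ozuuiuuxiybxvuuu" (len 16), cursors c1@3 c2@6 c3@14 c4@16, authorship ..11.22......334
After op 6 (move_right): buffer="ozuuiuuxiybxvuuu" (len 16), cursors c1@4 c2@7 c3@15 c4@16, authorship ..11.22......334
After op 7 (insert('v')): buffer="ozuuviuuvxiybxvuuvuv" (len 20), cursors c1@5 c2@9 c3@18 c4@20, authorship ..111.222......33344

Answer: ozuuviuuvxiybxvuuvuv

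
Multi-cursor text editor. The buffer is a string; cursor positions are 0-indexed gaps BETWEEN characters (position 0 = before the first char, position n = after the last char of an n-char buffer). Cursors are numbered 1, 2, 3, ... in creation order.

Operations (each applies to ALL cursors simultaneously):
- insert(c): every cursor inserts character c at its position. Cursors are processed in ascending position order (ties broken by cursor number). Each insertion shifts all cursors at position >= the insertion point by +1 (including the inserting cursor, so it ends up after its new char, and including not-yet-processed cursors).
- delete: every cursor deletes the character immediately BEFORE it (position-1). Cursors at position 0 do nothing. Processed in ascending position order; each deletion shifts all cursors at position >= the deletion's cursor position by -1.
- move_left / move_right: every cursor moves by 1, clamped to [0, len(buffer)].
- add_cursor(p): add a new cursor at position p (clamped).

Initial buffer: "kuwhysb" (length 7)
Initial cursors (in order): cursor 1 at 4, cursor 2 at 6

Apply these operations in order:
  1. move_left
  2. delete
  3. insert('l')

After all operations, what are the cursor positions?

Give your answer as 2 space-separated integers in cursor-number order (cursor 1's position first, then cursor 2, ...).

After op 1 (move_left): buffer="kuwhysb" (len 7), cursors c1@3 c2@5, authorship .......
After op 2 (delete): buffer="kuhsb" (len 5), cursors c1@2 c2@3, authorship .....
After op 3 (insert('l')): buffer="kulhlsb" (len 7), cursors c1@3 c2@5, authorship ..1.2..

Answer: 3 5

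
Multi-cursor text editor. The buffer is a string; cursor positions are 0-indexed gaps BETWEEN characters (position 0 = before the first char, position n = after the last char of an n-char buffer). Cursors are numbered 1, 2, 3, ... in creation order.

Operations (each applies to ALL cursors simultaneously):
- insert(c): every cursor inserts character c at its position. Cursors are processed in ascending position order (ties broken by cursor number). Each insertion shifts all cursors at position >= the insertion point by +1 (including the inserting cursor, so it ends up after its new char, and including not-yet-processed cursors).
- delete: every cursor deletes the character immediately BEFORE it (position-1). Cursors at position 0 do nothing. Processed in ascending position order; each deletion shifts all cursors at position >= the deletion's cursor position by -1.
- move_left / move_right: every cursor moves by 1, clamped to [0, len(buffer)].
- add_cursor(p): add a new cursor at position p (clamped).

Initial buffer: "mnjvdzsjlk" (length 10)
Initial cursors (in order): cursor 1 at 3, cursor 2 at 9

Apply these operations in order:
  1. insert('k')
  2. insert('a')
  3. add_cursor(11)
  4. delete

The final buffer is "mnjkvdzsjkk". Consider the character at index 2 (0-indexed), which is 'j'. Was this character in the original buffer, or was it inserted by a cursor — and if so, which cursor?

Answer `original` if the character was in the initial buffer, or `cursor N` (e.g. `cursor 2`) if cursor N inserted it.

Answer: original

Derivation:
After op 1 (insert('k')): buffer="mnjkvdzsjlkk" (len 12), cursors c1@4 c2@11, authorship ...1......2.
After op 2 (insert('a')): buffer="mnjkavdzsjlkak" (len 14), cursors c1@5 c2@13, authorship ...11......22.
After op 3 (add_cursor(11)): buffer="mnjkavdzsjlkak" (len 14), cursors c1@5 c3@11 c2@13, authorship ...11......22.
After op 4 (delete): buffer="mnjkvdzsjkk" (len 11), cursors c1@4 c3@9 c2@10, authorship ...1.....2.
Authorship (.=original, N=cursor N): . . . 1 . . . . . 2 .
Index 2: author = original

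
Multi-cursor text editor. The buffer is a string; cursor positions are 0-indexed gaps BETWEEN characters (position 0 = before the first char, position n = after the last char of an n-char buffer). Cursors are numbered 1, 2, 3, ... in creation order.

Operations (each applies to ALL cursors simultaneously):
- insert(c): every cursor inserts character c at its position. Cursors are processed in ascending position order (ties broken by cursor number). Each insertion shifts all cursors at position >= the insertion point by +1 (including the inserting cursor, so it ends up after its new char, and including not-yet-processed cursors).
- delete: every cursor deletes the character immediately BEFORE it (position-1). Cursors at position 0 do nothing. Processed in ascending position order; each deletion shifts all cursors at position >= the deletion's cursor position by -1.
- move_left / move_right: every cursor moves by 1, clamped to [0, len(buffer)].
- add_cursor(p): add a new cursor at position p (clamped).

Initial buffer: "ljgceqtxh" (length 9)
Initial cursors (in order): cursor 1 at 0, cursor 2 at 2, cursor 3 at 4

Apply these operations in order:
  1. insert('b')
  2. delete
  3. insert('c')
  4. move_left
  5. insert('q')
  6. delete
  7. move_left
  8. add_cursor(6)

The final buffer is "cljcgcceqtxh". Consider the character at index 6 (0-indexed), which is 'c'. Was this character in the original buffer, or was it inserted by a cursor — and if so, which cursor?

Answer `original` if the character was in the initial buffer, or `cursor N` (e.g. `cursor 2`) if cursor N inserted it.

After op 1 (insert('b')): buffer="bljbgcbeqtxh" (len 12), cursors c1@1 c2@4 c3@7, authorship 1..2..3.....
After op 2 (delete): buffer="ljgceqtxh" (len 9), cursors c1@0 c2@2 c3@4, authorship .........
After op 3 (insert('c')): buffer="cljcgcceqtxh" (len 12), cursors c1@1 c2@4 c3@7, authorship 1..2..3.....
After op 4 (move_left): buffer="cljcgcceqtxh" (len 12), cursors c1@0 c2@3 c3@6, authorship 1..2..3.....
After op 5 (insert('q')): buffer="qcljqcgcqceqtxh" (len 15), cursors c1@1 c2@5 c3@9, authorship 11..22..33.....
After op 6 (delete): buffer="cljcgcceqtxh" (len 12), cursors c1@0 c2@3 c3@6, authorship 1..2..3.....
After op 7 (move_left): buffer="cljcgcceqtxh" (len 12), cursors c1@0 c2@2 c3@5, authorship 1..2..3.....
After op 8 (add_cursor(6)): buffer="cljcgcceqtxh" (len 12), cursors c1@0 c2@2 c3@5 c4@6, authorship 1..2..3.....
Authorship (.=original, N=cursor N): 1 . . 2 . . 3 . . . . .
Index 6: author = 3

Answer: cursor 3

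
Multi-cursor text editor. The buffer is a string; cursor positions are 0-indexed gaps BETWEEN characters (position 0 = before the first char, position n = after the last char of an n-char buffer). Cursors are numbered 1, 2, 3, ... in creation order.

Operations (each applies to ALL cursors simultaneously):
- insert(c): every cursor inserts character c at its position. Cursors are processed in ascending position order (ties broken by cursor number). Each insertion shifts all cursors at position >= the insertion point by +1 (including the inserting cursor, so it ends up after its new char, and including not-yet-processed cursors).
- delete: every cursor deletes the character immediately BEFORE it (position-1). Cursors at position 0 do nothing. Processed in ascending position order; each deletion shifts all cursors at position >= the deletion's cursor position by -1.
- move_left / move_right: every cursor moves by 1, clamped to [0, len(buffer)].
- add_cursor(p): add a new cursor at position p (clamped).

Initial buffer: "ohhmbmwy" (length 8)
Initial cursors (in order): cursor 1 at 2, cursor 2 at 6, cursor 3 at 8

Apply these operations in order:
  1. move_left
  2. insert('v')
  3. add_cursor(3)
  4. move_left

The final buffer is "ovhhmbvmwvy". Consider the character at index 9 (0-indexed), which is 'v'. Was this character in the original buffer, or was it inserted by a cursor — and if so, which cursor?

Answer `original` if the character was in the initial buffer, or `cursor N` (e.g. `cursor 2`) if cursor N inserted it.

After op 1 (move_left): buffer="ohhmbmwy" (len 8), cursors c1@1 c2@5 c3@7, authorship ........
After op 2 (insert('v')): buffer="ovhhmbvmwvy" (len 11), cursors c1@2 c2@7 c3@10, authorship .1....2..3.
After op 3 (add_cursor(3)): buffer="ovhhmbvmwvy" (len 11), cursors c1@2 c4@3 c2@7 c3@10, authorship .1....2..3.
After op 4 (move_left): buffer="ovhhmbvmwvy" (len 11), cursors c1@1 c4@2 c2@6 c3@9, authorship .1....2..3.
Authorship (.=original, N=cursor N): . 1 . . . . 2 . . 3 .
Index 9: author = 3

Answer: cursor 3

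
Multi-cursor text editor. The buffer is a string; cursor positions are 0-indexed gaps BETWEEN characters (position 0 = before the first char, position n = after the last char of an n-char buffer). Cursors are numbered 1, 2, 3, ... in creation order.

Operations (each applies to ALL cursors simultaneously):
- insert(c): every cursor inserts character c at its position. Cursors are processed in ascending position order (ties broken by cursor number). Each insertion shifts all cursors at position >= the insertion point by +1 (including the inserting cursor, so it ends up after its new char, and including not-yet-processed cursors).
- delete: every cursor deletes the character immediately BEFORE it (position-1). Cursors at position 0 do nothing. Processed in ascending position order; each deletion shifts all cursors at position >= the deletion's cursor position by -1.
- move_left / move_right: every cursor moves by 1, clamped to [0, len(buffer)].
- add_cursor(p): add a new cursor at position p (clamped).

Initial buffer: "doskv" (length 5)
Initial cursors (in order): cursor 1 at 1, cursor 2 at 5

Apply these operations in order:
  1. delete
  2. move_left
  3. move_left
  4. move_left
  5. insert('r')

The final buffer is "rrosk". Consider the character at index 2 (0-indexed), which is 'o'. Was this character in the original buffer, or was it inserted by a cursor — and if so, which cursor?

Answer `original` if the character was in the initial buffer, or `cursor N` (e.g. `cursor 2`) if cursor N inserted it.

Answer: original

Derivation:
After op 1 (delete): buffer="osk" (len 3), cursors c1@0 c2@3, authorship ...
After op 2 (move_left): buffer="osk" (len 3), cursors c1@0 c2@2, authorship ...
After op 3 (move_left): buffer="osk" (len 3), cursors c1@0 c2@1, authorship ...
After op 4 (move_left): buffer="osk" (len 3), cursors c1@0 c2@0, authorship ...
After op 5 (insert('r')): buffer="rrosk" (len 5), cursors c1@2 c2@2, authorship 12...
Authorship (.=original, N=cursor N): 1 2 . . .
Index 2: author = original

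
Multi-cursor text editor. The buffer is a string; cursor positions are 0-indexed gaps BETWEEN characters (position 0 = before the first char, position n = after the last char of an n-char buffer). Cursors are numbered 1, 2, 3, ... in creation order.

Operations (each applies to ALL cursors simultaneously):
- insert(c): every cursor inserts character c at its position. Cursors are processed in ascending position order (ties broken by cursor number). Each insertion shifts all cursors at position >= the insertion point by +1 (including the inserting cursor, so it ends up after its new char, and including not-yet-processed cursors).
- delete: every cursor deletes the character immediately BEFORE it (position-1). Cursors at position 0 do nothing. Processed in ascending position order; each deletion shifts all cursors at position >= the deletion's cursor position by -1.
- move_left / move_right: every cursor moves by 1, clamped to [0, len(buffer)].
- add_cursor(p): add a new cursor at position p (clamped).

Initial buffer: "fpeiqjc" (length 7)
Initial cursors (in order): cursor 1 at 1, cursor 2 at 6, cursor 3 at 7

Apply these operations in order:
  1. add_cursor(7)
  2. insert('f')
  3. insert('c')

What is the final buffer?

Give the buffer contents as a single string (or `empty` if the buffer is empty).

After op 1 (add_cursor(7)): buffer="fpeiqjc" (len 7), cursors c1@1 c2@6 c3@7 c4@7, authorship .......
After op 2 (insert('f')): buffer="ffpeiqjfcff" (len 11), cursors c1@2 c2@8 c3@11 c4@11, authorship .1.....2.34
After op 3 (insert('c')): buffer="ffcpeiqjfccffcc" (len 15), cursors c1@3 c2@10 c3@15 c4@15, authorship .11.....22.3434

Answer: ffcpeiqjfccffcc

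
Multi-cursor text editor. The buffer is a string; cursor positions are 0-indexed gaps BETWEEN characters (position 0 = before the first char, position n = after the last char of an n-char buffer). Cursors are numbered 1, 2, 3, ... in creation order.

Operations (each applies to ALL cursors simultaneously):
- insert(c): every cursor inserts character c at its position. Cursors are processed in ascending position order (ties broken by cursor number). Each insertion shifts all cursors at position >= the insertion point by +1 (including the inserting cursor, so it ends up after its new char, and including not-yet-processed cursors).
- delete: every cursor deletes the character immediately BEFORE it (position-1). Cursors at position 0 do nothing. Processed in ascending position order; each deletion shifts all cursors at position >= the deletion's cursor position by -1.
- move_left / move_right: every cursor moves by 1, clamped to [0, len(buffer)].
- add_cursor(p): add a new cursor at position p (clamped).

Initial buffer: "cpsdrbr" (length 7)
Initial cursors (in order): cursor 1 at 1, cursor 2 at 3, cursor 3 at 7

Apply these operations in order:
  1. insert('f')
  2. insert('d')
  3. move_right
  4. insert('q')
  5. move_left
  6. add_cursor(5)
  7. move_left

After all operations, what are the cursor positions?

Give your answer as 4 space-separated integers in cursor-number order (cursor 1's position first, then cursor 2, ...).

Answer: 3 8 14 4

Derivation:
After op 1 (insert('f')): buffer="cfpsfdrbrf" (len 10), cursors c1@2 c2@5 c3@10, authorship .1..2....3
After op 2 (insert('d')): buffer="cfdpsfddrbrfd" (len 13), cursors c1@3 c2@7 c3@13, authorship .11..22....33
After op 3 (move_right): buffer="cfdpsfddrbrfd" (len 13), cursors c1@4 c2@8 c3@13, authorship .11..22....33
After op 4 (insert('q')): buffer="cfdpqsfddqrbrfdq" (len 16), cursors c1@5 c2@10 c3@16, authorship .11.1.22.2...333
After op 5 (move_left): buffer="cfdpqsfddqrbrfdq" (len 16), cursors c1@4 c2@9 c3@15, authorship .11.1.22.2...333
After op 6 (add_cursor(5)): buffer="cfdpqsfddqrbrfdq" (len 16), cursors c1@4 c4@5 c2@9 c3@15, authorship .11.1.22.2...333
After op 7 (move_left): buffer="cfdpqsfddqrbrfdq" (len 16), cursors c1@3 c4@4 c2@8 c3@14, authorship .11.1.22.2...333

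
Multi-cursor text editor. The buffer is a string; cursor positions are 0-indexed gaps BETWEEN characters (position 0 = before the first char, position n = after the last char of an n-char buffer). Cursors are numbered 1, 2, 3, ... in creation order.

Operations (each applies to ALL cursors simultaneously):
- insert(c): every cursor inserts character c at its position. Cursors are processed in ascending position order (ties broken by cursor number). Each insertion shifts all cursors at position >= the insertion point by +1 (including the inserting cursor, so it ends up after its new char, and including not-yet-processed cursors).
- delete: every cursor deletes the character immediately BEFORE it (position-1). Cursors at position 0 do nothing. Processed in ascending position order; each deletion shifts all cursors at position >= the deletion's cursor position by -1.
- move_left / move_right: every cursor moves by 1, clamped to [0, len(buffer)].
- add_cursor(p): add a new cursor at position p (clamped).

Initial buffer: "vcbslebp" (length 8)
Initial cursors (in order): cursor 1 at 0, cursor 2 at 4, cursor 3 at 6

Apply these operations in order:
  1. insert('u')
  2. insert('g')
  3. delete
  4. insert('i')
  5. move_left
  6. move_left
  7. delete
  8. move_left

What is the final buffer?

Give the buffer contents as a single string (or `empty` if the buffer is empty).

Answer: uivcbuiluibp

Derivation:
After op 1 (insert('u')): buffer="uvcbsuleubp" (len 11), cursors c1@1 c2@6 c3@9, authorship 1....2..3..
After op 2 (insert('g')): buffer="ugvcbsugleugbp" (len 14), cursors c1@2 c2@8 c3@12, authorship 11....22..33..
After op 3 (delete): buffer="uvcbsuleubp" (len 11), cursors c1@1 c2@6 c3@9, authorship 1....2..3..
After op 4 (insert('i')): buffer="uivcbsuileuibp" (len 14), cursors c1@2 c2@8 c3@12, authorship 11....22..33..
After op 5 (move_left): buffer="uivcbsuileuibp" (len 14), cursors c1@1 c2@7 c3@11, authorship 11....22..33..
After op 6 (move_left): buffer="uivcbsuileuibp" (len 14), cursors c1@0 c2@6 c3@10, authorship 11....22..33..
After op 7 (delete): buffer="uivcbuiluibp" (len 12), cursors c1@0 c2@5 c3@8, authorship 11...22.33..
After op 8 (move_left): buffer="uivcbuiluibp" (len 12), cursors c1@0 c2@4 c3@7, authorship 11...22.33..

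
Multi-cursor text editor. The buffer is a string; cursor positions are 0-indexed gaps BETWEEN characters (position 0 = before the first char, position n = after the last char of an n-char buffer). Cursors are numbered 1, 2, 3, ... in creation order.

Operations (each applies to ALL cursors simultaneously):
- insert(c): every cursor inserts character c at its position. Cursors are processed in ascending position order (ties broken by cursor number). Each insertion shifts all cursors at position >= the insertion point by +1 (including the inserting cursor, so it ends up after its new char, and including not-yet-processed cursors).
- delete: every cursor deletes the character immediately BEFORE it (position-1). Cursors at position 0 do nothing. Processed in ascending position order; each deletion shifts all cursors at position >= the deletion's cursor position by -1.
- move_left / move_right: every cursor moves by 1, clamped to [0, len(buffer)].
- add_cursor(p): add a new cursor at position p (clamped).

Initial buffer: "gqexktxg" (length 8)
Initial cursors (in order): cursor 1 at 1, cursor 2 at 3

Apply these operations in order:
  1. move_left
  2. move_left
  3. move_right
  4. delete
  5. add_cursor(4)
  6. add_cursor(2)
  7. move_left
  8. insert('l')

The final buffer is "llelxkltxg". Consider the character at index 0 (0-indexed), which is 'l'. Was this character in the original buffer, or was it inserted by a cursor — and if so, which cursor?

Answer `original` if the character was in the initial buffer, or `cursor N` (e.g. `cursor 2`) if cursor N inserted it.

Answer: cursor 1

Derivation:
After op 1 (move_left): buffer="gqexktxg" (len 8), cursors c1@0 c2@2, authorship ........
After op 2 (move_left): buffer="gqexktxg" (len 8), cursors c1@0 c2@1, authorship ........
After op 3 (move_right): buffer="gqexktxg" (len 8), cursors c1@1 c2@2, authorship ........
After op 4 (delete): buffer="exktxg" (len 6), cursors c1@0 c2@0, authorship ......
After op 5 (add_cursor(4)): buffer="exktxg" (len 6), cursors c1@0 c2@0 c3@4, authorship ......
After op 6 (add_cursor(2)): buffer="exktxg" (len 6), cursors c1@0 c2@0 c4@2 c3@4, authorship ......
After op 7 (move_left): buffer="exktxg" (len 6), cursors c1@0 c2@0 c4@1 c3@3, authorship ......
After op 8 (insert('l')): buffer="llelxkltxg" (len 10), cursors c1@2 c2@2 c4@4 c3@7, authorship 12.4..3...
Authorship (.=original, N=cursor N): 1 2 . 4 . . 3 . . .
Index 0: author = 1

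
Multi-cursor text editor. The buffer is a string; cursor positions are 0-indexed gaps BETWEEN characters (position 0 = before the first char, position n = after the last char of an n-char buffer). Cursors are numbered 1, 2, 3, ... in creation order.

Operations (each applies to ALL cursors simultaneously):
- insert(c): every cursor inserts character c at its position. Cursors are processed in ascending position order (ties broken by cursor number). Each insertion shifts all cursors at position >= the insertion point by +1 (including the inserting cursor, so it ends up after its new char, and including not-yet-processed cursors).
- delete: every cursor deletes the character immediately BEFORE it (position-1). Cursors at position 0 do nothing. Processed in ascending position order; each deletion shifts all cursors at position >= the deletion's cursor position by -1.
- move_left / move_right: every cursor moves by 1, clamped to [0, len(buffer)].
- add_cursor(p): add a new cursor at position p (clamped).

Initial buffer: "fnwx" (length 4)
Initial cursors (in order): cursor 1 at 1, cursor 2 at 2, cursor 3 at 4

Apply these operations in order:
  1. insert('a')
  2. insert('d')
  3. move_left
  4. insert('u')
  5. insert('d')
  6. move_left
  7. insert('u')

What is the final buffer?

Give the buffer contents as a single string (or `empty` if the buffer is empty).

After op 1 (insert('a')): buffer="fanawxa" (len 7), cursors c1@2 c2@4 c3@7, authorship .1.2..3
After op 2 (insert('d')): buffer="fadnadwxad" (len 10), cursors c1@3 c2@6 c3@10, authorship .11.22..33
After op 3 (move_left): buffer="fadnadwxad" (len 10), cursors c1@2 c2@5 c3@9, authorship .11.22..33
After op 4 (insert('u')): buffer="faudnaudwxaud" (len 13), cursors c1@3 c2@7 c3@12, authorship .111.222..333
After op 5 (insert('d')): buffer="fauddnauddwxaudd" (len 16), cursors c1@4 c2@9 c3@15, authorship .1111.2222..3333
After op 6 (move_left): buffer="fauddnauddwxaudd" (len 16), cursors c1@3 c2@8 c3@14, authorship .1111.2222..3333
After op 7 (insert('u')): buffer="fauuddnauuddwxauudd" (len 19), cursors c1@4 c2@10 c3@17, authorship .11111.22222..33333

Answer: fauuddnauuddwxauudd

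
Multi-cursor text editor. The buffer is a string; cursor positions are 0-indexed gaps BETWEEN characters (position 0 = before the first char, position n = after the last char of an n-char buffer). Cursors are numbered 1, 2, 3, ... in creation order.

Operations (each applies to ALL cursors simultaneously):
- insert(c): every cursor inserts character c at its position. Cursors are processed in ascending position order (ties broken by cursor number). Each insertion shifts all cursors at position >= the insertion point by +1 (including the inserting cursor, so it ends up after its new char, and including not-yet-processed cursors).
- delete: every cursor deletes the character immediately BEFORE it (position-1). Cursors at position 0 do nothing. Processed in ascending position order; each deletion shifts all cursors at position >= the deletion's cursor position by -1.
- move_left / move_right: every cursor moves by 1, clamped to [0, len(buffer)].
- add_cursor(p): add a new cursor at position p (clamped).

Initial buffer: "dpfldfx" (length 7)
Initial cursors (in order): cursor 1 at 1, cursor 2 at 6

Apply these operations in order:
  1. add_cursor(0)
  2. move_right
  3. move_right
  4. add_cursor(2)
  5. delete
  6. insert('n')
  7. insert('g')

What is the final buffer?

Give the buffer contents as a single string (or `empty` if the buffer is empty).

Answer: nnngggldfng

Derivation:
After op 1 (add_cursor(0)): buffer="dpfldfx" (len 7), cursors c3@0 c1@1 c2@6, authorship .......
After op 2 (move_right): buffer="dpfldfx" (len 7), cursors c3@1 c1@2 c2@7, authorship .......
After op 3 (move_right): buffer="dpfldfx" (len 7), cursors c3@2 c1@3 c2@7, authorship .......
After op 4 (add_cursor(2)): buffer="dpfldfx" (len 7), cursors c3@2 c4@2 c1@3 c2@7, authorship .......
After op 5 (delete): buffer="ldf" (len 3), cursors c1@0 c3@0 c4@0 c2@3, authorship ...
After op 6 (insert('n')): buffer="nnnldfn" (len 7), cursors c1@3 c3@3 c4@3 c2@7, authorship 134...2
After op 7 (insert('g')): buffer="nnngggldfng" (len 11), cursors c1@6 c3@6 c4@6 c2@11, authorship 134134...22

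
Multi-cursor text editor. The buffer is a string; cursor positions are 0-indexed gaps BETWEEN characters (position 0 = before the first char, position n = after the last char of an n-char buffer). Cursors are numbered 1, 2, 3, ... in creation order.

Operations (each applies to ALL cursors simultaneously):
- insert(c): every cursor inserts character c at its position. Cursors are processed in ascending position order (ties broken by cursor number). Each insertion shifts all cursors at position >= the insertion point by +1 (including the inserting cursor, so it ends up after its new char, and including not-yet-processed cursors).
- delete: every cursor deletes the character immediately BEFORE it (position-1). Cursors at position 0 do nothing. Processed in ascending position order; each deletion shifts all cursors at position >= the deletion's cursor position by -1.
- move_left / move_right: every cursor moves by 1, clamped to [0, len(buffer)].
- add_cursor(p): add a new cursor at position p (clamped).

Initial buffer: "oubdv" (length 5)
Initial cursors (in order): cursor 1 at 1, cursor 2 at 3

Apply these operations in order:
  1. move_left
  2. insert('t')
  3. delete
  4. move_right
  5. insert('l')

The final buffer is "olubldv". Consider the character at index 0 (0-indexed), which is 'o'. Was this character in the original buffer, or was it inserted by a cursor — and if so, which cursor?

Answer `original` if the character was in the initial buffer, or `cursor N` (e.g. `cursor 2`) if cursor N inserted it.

Answer: original

Derivation:
After op 1 (move_left): buffer="oubdv" (len 5), cursors c1@0 c2@2, authorship .....
After op 2 (insert('t')): buffer="toutbdv" (len 7), cursors c1@1 c2@4, authorship 1..2...
After op 3 (delete): buffer="oubdv" (len 5), cursors c1@0 c2@2, authorship .....
After op 4 (move_right): buffer="oubdv" (len 5), cursors c1@1 c2@3, authorship .....
After op 5 (insert('l')): buffer="olubldv" (len 7), cursors c1@2 c2@5, authorship .1..2..
Authorship (.=original, N=cursor N): . 1 . . 2 . .
Index 0: author = original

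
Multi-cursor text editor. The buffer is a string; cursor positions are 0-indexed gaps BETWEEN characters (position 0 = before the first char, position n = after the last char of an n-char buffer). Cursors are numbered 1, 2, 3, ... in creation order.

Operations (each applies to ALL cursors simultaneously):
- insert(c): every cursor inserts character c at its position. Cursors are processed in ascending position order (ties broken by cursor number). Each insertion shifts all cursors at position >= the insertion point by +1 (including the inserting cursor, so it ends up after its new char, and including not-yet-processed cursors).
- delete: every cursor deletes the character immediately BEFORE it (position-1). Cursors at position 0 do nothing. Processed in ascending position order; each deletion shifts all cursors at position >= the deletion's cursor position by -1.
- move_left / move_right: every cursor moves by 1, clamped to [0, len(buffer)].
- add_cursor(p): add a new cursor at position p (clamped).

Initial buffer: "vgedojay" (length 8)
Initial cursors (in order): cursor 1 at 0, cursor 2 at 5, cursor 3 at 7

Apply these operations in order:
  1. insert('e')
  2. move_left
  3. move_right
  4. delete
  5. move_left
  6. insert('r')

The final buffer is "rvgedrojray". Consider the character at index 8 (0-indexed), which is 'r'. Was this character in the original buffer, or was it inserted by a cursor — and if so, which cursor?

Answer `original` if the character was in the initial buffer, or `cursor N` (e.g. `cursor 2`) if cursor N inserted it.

Answer: cursor 3

Derivation:
After op 1 (insert('e')): buffer="evgedoejaey" (len 11), cursors c1@1 c2@7 c3@10, authorship 1.....2..3.
After op 2 (move_left): buffer="evgedoejaey" (len 11), cursors c1@0 c2@6 c3@9, authorship 1.....2..3.
After op 3 (move_right): buffer="evgedoejaey" (len 11), cursors c1@1 c2@7 c3@10, authorship 1.....2..3.
After op 4 (delete): buffer="vgedojay" (len 8), cursors c1@0 c2@5 c3@7, authorship ........
After op 5 (move_left): buffer="vgedojay" (len 8), cursors c1@0 c2@4 c3@6, authorship ........
After op 6 (insert('r')): buffer="rvgedrojray" (len 11), cursors c1@1 c2@6 c3@9, authorship 1....2..3..
Authorship (.=original, N=cursor N): 1 . . . . 2 . . 3 . .
Index 8: author = 3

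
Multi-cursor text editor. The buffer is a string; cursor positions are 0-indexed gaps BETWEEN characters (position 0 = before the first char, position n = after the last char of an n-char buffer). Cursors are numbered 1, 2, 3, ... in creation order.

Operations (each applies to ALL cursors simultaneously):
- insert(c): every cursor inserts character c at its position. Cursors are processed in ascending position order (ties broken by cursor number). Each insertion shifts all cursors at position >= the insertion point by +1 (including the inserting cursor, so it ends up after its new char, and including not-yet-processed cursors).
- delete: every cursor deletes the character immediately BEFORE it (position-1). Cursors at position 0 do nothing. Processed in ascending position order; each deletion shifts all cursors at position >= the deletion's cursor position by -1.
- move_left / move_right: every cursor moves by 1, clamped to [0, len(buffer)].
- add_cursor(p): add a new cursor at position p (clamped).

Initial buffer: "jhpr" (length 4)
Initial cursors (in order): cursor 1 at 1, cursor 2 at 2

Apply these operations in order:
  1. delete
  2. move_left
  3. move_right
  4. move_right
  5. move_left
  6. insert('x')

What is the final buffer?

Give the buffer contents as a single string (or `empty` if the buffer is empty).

Answer: pxxr

Derivation:
After op 1 (delete): buffer="pr" (len 2), cursors c1@0 c2@0, authorship ..
After op 2 (move_left): buffer="pr" (len 2), cursors c1@0 c2@0, authorship ..
After op 3 (move_right): buffer="pr" (len 2), cursors c1@1 c2@1, authorship ..
After op 4 (move_right): buffer="pr" (len 2), cursors c1@2 c2@2, authorship ..
After op 5 (move_left): buffer="pr" (len 2), cursors c1@1 c2@1, authorship ..
After op 6 (insert('x')): buffer="pxxr" (len 4), cursors c1@3 c2@3, authorship .12.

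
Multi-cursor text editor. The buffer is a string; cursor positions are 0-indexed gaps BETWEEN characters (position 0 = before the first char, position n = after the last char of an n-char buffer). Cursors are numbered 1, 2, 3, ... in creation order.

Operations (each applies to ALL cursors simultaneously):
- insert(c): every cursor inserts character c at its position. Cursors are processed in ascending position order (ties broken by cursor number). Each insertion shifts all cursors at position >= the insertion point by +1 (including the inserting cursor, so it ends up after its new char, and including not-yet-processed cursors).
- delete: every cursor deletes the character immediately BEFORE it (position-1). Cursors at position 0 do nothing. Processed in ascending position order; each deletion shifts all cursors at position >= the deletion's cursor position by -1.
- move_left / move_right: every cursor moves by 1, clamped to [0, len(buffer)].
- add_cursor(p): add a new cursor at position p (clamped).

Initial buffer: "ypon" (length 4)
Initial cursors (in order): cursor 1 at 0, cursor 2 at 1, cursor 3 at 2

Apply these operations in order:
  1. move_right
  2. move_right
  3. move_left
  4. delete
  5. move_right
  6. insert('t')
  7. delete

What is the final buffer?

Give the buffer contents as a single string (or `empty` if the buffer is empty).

Answer: n

Derivation:
After op 1 (move_right): buffer="ypon" (len 4), cursors c1@1 c2@2 c3@3, authorship ....
After op 2 (move_right): buffer="ypon" (len 4), cursors c1@2 c2@3 c3@4, authorship ....
After op 3 (move_left): buffer="ypon" (len 4), cursors c1@1 c2@2 c3@3, authorship ....
After op 4 (delete): buffer="n" (len 1), cursors c1@0 c2@0 c3@0, authorship .
After op 5 (move_right): buffer="n" (len 1), cursors c1@1 c2@1 c3@1, authorship .
After op 6 (insert('t')): buffer="nttt" (len 4), cursors c1@4 c2@4 c3@4, authorship .123
After op 7 (delete): buffer="n" (len 1), cursors c1@1 c2@1 c3@1, authorship .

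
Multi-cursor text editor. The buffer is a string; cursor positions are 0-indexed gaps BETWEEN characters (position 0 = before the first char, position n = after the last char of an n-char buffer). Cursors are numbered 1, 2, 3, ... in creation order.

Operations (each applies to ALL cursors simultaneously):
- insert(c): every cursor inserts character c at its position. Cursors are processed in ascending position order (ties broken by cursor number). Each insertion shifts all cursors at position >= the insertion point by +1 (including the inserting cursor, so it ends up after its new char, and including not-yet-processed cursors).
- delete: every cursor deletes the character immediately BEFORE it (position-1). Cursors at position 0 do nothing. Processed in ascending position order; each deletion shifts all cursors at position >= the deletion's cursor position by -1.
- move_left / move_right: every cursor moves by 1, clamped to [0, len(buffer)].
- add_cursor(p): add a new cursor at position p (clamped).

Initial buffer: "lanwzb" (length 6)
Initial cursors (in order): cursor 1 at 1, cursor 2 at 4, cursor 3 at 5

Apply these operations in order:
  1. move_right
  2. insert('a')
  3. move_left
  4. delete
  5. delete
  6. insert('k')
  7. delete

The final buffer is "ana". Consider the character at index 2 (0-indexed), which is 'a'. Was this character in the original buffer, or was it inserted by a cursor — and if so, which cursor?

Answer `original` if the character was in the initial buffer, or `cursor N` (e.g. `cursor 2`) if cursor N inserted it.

After op 1 (move_right): buffer="lanwzb" (len 6), cursors c1@2 c2@5 c3@6, authorship ......
After op 2 (insert('a')): buffer="laanwzaba" (len 9), cursors c1@3 c2@7 c3@9, authorship ..1...2.3
After op 3 (move_left): buffer="laanwzaba" (len 9), cursors c1@2 c2@6 c3@8, authorship ..1...2.3
After op 4 (delete): buffer="lanwaa" (len 6), cursors c1@1 c2@4 c3@5, authorship .1..23
After op 5 (delete): buffer="ana" (len 3), cursors c1@0 c2@2 c3@2, authorship 1.3
After op 6 (insert('k')): buffer="kankka" (len 6), cursors c1@1 c2@5 c3@5, authorship 11.233
After op 7 (delete): buffer="ana" (len 3), cursors c1@0 c2@2 c3@2, authorship 1.3
Authorship (.=original, N=cursor N): 1 . 3
Index 2: author = 3

Answer: cursor 3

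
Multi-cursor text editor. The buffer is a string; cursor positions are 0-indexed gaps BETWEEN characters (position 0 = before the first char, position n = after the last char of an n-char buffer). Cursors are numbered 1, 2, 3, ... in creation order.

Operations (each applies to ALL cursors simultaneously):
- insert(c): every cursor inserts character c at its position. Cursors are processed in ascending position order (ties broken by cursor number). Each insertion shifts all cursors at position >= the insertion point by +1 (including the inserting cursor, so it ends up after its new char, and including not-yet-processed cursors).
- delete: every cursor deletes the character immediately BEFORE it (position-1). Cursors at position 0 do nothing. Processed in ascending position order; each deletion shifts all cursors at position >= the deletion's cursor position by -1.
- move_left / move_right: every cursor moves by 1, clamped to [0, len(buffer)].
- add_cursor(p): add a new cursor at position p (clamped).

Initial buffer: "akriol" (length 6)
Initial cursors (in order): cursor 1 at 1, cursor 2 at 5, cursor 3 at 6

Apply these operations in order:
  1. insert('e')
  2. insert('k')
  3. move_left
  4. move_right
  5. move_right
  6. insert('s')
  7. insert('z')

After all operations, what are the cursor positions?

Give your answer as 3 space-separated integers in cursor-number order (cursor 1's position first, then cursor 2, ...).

Answer: 6 14 18

Derivation:
After op 1 (insert('e')): buffer="aekrioele" (len 9), cursors c1@2 c2@7 c3@9, authorship .1....2.3
After op 2 (insert('k')): buffer="aekkrioeklek" (len 12), cursors c1@3 c2@9 c3@12, authorship .11....22.33
After op 3 (move_left): buffer="aekkrioeklek" (len 12), cursors c1@2 c2@8 c3@11, authorship .11....22.33
After op 4 (move_right): buffer="aekkrioeklek" (len 12), cursors c1@3 c2@9 c3@12, authorship .11....22.33
After op 5 (move_right): buffer="aekkrioeklek" (len 12), cursors c1@4 c2@10 c3@12, authorship .11....22.33
After op 6 (insert('s')): buffer="aekksrioeklseks" (len 15), cursors c1@5 c2@12 c3@15, authorship .11.1...22.2333
After op 7 (insert('z')): buffer="aekkszrioeklszeksz" (len 18), cursors c1@6 c2@14 c3@18, authorship .11.11...22.223333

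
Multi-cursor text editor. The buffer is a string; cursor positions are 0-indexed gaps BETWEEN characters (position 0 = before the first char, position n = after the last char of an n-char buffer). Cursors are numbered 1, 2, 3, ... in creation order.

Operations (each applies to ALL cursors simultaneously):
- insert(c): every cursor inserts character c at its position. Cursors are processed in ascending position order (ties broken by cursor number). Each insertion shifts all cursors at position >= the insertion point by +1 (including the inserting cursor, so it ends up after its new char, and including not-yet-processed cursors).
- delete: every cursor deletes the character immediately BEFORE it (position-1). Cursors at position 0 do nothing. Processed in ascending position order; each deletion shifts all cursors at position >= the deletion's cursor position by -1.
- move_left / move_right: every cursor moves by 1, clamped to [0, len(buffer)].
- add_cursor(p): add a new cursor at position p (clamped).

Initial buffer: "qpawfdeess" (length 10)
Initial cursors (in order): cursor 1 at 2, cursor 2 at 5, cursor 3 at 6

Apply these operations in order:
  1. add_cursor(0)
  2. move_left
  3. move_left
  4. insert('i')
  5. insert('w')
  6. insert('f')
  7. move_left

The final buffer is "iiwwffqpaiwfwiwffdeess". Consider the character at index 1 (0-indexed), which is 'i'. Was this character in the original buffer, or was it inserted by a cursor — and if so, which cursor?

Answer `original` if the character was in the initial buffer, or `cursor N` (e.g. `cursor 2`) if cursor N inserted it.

Answer: cursor 4

Derivation:
After op 1 (add_cursor(0)): buffer="qpawfdeess" (len 10), cursors c4@0 c1@2 c2@5 c3@6, authorship ..........
After op 2 (move_left): buffer="qpawfdeess" (len 10), cursors c4@0 c1@1 c2@4 c3@5, authorship ..........
After op 3 (move_left): buffer="qpawfdeess" (len 10), cursors c1@0 c4@0 c2@3 c3@4, authorship ..........
After op 4 (insert('i')): buffer="iiqpaiwifdeess" (len 14), cursors c1@2 c4@2 c2@6 c3@8, authorship 14...2.3......
After op 5 (insert('w')): buffer="iiwwqpaiwwiwfdeess" (len 18), cursors c1@4 c4@4 c2@9 c3@12, authorship 1414...22.33......
After op 6 (insert('f')): buffer="iiwwffqpaiwfwiwffdeess" (len 22), cursors c1@6 c4@6 c2@12 c3@16, authorship 141414...222.333......
After op 7 (move_left): buffer="iiwwffqpaiwfwiwffdeess" (len 22), cursors c1@5 c4@5 c2@11 c3@15, authorship 141414...222.333......
Authorship (.=original, N=cursor N): 1 4 1 4 1 4 . . . 2 2 2 . 3 3 3 . . . . . .
Index 1: author = 4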